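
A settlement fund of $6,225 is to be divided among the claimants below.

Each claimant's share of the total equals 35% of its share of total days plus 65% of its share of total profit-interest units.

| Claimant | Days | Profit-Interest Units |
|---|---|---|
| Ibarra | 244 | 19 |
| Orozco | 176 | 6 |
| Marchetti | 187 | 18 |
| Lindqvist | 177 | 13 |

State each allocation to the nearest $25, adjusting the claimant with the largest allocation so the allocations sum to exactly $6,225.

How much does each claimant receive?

Totals — days 784, profit-interest units 56.
Blended shares (35% days + 65% profit-interest units): Ibarra 0.3295; Orozco 0.1482; Marchetti 0.2924; Lindqvist 0.2299.
Raw shares: Ibarra 2,050.92; Orozco 922.63; Marchetti 1,820.26; Lindqvist 1,431.19.
At nearest $25: Ibarra $2,050; Orozco $925; Marchetti $1,825; Lindqvist $1,425. Sum = $6,225.
Sum already equals the total — no adjustment.

Ibarra: $2,050 | Orozco: $925 | Marchetti: $1,825 | Lindqvist: $1,425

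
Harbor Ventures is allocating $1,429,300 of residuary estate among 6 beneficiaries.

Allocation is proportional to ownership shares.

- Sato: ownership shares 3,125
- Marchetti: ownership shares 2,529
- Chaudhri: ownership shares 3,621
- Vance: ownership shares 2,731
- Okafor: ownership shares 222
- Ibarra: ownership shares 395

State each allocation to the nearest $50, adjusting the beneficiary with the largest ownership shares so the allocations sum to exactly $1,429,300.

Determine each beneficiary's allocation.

Total ownership shares = 12,623.
Raw shares: Sato 3,125/12,623 × $1,429,300 = 353,843.18; Marchetti 2,529/12,623 × $1,429,300 = 286,358.21; Chaudhri 3,621/12,623 × $1,429,300 = 410,005.17; Vance 2,731/12,623 × $1,429,300 = 309,230.63; Okafor 222/12,623 × $1,429,300 = 25,137.02; Ibarra 395/12,623 × $1,429,300 = 44,725.78.
At nearest $50: Sato $353,850; Marchetti $286,350; Chaudhri $410,000; Vance $309,250; Okafor $25,150; Ibarra $44,750. Sum = $1,429,350.
Difference $1,429,300 − $1,429,350 = −$50 applied to largest ownership shares (Chaudhri): Chaudhri becomes $409,950.

Sato: $353,850; Marchetti: $286,350; Chaudhri: $409,950; Vance: $309,250; Okafor: $25,150; Ibarra: $44,750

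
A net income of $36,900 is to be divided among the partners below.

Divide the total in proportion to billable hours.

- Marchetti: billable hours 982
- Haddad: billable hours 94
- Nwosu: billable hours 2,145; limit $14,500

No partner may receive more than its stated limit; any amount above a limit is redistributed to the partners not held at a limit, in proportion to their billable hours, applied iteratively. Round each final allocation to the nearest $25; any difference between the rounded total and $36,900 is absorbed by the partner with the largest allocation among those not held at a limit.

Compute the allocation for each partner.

Marchetti: $20,450 | Haddad: $1,950 | Nwosu: $14,500

Billable hours total: 3,221.
Proportional shares (ignoring caps): Marchetti 11,249.86; Haddad 1,076.87; Nwosu 24,573.27.
Cap binds for Nwosu ($14,500); remaining pool $22,400 reallocated over remaining billable hours 1,076.
Redistributed shares: Marchetti 20,443.12 → $20,450; Haddad 1,956.88 → $1,950.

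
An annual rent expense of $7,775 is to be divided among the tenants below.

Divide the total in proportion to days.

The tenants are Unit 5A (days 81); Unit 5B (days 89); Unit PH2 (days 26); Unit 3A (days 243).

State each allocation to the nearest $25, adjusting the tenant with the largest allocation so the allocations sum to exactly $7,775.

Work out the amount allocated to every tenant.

Unit 5A: $1,425 · Unit 5B: $1,575 · Unit PH2: $450 · Unit 3A: $4,325

Sum of days: 439.
Proportional shares: Unit 5A 81/439 × $7,775 = 1,434.57; Unit 5B 89/439 × $7,775 = 1,576.25; Unit PH2 26/439 × $7,775 = 460.48; Unit 3A 243/439 × $7,775 = 4,303.70.
After rounding ($25): Unit 5A $1,425; Unit 5B $1,575; Unit PH2 $450; Unit 3A $4,300. Sum = $7,750.
Difference $7,775 − $7,750 = +$25 applied to largest allocation (Unit 3A): Unit 3A becomes $4,325.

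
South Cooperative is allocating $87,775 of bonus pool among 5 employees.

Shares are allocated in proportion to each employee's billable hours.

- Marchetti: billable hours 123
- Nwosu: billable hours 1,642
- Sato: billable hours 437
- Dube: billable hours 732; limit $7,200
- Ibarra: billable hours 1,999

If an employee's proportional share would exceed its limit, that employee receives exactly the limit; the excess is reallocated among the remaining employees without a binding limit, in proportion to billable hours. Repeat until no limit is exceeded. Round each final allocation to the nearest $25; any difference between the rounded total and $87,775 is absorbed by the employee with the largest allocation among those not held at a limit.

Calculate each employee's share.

Billable hours total: 4,933.
Proportional shares (ignoring caps): Marchetti 2,188.59; Nwosu 29,216.82; Sato 7,775.73; Dube 13,024.79; Ibarra 35,569.07.
Capped: Dube ($7,200); residual $80,575 reallocated over remaining billable hours 4,201.
Redistributed shares: Marchetti 2,359.13 → $2,350; Nwosu 31,493.49 → $31,500; Sato 8,381.64 → $8,375; Ibarra 38,340.73 → $38,350.

Marchetti: $2,350 | Nwosu: $31,500 | Sato: $8,375 | Dube: $7,200 | Ibarra: $38,350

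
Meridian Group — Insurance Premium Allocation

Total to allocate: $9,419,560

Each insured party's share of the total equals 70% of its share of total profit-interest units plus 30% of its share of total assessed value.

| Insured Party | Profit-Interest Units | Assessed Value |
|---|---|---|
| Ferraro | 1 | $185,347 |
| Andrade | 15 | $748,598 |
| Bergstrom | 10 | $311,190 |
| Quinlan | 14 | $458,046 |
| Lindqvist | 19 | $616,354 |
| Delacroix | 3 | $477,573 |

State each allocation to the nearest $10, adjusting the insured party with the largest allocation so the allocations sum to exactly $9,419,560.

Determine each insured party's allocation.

Profit-interest units total 62; assessed value total 2,797,108.
Combined weights (70% profit-interest units + 30% assessed value): Ferraro 0.0312; Andrade 0.2496; Bergstrom 0.1463; Quinlan 0.2072; Lindqvist 0.2806; Delacroix 0.0851.
Unrounded shares: Ferraro 293,602.62; Andrade 2,351,543.19; Bergstrom 1,377,888.38; Quinlan 1,951,653.84; Lindqvist 2,643,338.93; Delacroix 801,533.04.
After rounding ($10): Ferraro $293,600; Andrade $2,351,540; Bergstrom $1,377,890; Quinlan $1,951,650; Lindqvist $2,643,340; Delacroix $801,530. Sum = $9,419,550.
Difference $9,419,560 − $9,419,550 = +$10 applied to largest allocation (Lindqvist): Lindqvist becomes $2,643,350.

Ferraro: $293,600 | Andrade: $2,351,540 | Bergstrom: $1,377,890 | Quinlan: $1,951,650 | Lindqvist: $2,643,350 | Delacroix: $801,530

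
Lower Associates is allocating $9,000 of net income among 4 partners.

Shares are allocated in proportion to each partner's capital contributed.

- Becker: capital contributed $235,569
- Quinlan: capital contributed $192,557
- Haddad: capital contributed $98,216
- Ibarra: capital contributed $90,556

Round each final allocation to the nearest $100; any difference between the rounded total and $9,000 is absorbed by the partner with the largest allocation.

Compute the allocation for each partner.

Total capital contributed = 616,898.
Proportional shares: Becker 235,569/616,898 × $9,000 = 3,436.74; Quinlan 192,557/616,898 × $9,000 = 2,809.24; Haddad 98,216/616,898 × $9,000 = 1,432.89; Ibarra 90,556/616,898 × $9,000 = 1,321.13.
At nearest $100: Becker $3,400; Quinlan $2,800; Haddad $1,400; Ibarra $1,300. Sum = $8,900.
Difference $9,000 − $8,900 = +$100 applied to largest allocation (Becker): Becker becomes $3,500.

Becker: $3,500 | Quinlan: $2,800 | Haddad: $1,400 | Ibarra: $1,300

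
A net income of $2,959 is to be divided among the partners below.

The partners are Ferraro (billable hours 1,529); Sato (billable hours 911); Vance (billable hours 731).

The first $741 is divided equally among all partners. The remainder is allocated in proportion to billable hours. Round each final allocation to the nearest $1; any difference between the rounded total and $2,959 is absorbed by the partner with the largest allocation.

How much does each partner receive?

Ferraro: $1,317; Sato: $884; Vance: $758

Equal tier: $741 ÷ 3 = $247 apiece.
Remainder $2,218 by billable hours (total 3,171): Ferraro 1,069.48 → $1,069; Sato 637.21 → $637; Vance 511.31 → $511.
Rounding difference +$1 on remainder applied to Ferraro.
Totals: Ferraro $247 + $1,070 = $1,317; Sato $247 + $637 = $884; Vance $247 + $511 = $758.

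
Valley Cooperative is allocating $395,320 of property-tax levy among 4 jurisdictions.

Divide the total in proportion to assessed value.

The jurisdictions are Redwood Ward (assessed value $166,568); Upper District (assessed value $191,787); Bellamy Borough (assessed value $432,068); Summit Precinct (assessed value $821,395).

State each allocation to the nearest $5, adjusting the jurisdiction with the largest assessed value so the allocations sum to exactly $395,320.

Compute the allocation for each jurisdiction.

Assessed value total: 1,611,818.
Raw shares: Redwood Ward 166,568/1,611,818 × $395,320 = 40,853.04; Upper District 191,787/1,611,818 × $395,320 = 47,038.34; Bellamy Borough 432,068/1,611,818 × $395,320 = 105,970.48; Summit Precinct 821,395/1,611,818 × $395,320 = 201,458.15.
After rounding ($5): Redwood Ward $40,855; Upper District $47,040; Bellamy Borough $105,970; Summit Precinct $201,460. Sum = $395,325.
Difference $395,320 − $395,325 = −$5 applied to largest assessed value (Summit Precinct): Summit Precinct becomes $201,455.

Redwood Ward: $40,855; Upper District: $47,040; Bellamy Borough: $105,970; Summit Precinct: $201,455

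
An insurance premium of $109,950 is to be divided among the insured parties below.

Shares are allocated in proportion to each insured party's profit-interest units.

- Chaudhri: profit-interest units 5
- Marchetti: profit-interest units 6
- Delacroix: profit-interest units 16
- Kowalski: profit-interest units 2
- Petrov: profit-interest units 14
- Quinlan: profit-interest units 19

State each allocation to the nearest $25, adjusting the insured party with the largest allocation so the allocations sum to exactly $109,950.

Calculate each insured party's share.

Sum of profit-interest units: 62.
Pro-rata amounts: Chaudhri 5/62 × $109,950 = 8,866.94; Marchetti 6/62 × $109,950 = 10,640.32; Delacroix 16/62 × $109,950 = 28,374.19; Kowalski 2/62 × $109,950 = 3,546.77; Petrov 14/62 × $109,950 = 24,827.42; Quinlan 19/62 × $109,950 = 33,694.35.
Rounded to nearest $25: Chaudhri $8,875; Marchetti $10,650; Delacroix $28,375; Kowalski $3,550; Petrov $24,825; Quinlan $33,700. Sum = $109,975.
Difference $109,950 − $109,975 = −$25 applied to largest allocation (Quinlan): Quinlan becomes $33,675.

Chaudhri: $8,875 · Marchetti: $10,650 · Delacroix: $28,375 · Kowalski: $3,550 · Petrov: $24,825 · Quinlan: $33,675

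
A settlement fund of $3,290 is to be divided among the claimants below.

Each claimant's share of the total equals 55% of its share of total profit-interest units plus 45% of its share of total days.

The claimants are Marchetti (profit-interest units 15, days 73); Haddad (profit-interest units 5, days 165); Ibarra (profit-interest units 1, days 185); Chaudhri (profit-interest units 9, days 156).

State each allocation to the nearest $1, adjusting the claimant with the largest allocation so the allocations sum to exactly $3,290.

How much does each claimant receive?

Marchetti: $1,092 · Haddad: $723 · Ibarra: $533 · Chaudhri: $942

Totals — profit-interest units 30, days 579.
Combined weights (55% profit-interest units + 45% days): Marchetti 0.3317; Haddad 0.2199; Ibarra 0.1621; Chaudhri 0.2862.
Unrounded shares: Marchetti 1,091.41; Haddad 723.49; Ibarra 533.36; Chaudhri 941.74.
Rounded to nearest $1: Marchetti $1,091; Haddad $723; Ibarra $533; Chaudhri $942. Sum = $3,289.
Difference $3,290 − $3,289 = +$1 applied to largest allocation (Marchetti): Marchetti becomes $1,092.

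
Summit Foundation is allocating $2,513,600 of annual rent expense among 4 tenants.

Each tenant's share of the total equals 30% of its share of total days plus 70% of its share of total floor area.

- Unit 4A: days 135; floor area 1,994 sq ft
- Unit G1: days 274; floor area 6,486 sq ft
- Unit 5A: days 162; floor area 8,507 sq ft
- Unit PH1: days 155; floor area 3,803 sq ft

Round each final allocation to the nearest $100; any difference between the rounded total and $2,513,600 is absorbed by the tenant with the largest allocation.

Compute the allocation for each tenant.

Totals — days 726, floor area 20,790.
Composite weights (30% days + 70% floor area): Unit 4A 0.1229; Unit G1 0.3316; Unit 5A 0.3534; Unit PH1 0.1921.
Unrounded shares: Unit 4A 308,979.68; Unit G1 833,527.30; Unit 5A 888,238.69; Unit PH1 482,854.33.
After rounding ($100): Unit 4A $309,000; Unit G1 $833,500; Unit 5A $888,200; Unit PH1 $482,900. Sum = $2,513,600.
Sum already equals the total — no adjustment.

Unit 4A: $309,000; Unit G1: $833,500; Unit 5A: $888,200; Unit PH1: $482,900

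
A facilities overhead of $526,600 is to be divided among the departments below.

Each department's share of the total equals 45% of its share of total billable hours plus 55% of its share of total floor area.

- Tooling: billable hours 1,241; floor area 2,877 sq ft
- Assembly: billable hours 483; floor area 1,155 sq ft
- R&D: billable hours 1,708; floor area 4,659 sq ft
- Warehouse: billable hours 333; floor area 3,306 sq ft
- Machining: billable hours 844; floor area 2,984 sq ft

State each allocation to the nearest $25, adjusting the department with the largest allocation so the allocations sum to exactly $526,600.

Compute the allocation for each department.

Tooling: $119,425 | Assembly: $47,175 | R&D: $177,900 | Warehouse: $81,025 | Machining: $101,075

Totals — billable hours 4,609, floor area 14,981.
Combined weights (45% billable hours + 55% floor area): Tooling 0.2268; Assembly 0.0896; R&D 0.3378; Warehouse 0.1539; Machining 0.1920.
Unrounded shares: Tooling 119,427.04; Assembly 47,163.06; R&D 177,889.35; Warehouse 81,036.48; Machining 101,084.08.
At nearest $25: Tooling $119,425; Assembly $47,175; R&D $177,900; Warehouse $81,025; Machining $101,075. Sum = $526,600.
No rounding difference to absorb.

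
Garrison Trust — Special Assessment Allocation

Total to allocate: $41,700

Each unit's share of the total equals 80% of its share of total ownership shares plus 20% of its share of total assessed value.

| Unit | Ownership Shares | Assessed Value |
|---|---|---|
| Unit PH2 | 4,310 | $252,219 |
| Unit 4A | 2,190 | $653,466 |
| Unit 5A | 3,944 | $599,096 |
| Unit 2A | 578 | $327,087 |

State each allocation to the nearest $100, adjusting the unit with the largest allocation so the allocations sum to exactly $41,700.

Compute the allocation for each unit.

Unit PH2: $14,200; Unit 4A: $9,600; Unit 5A: $14,700; Unit 2A: $3,200

Totals — ownership shares 11,022, assessed value 1,831,868.
Blended shares (80% ownership shares + 20% assessed value): Unit PH2 0.3404; Unit 4A 0.2303; Unit 5A 0.3517; Unit 2A 0.0777.
Pro-rata amounts: Unit PH2 14,193.25; Unit 4A 9,603.47; Unit 5A 14,664.72; Unit 2A 3,238.56.
Rounded to nearest $100: Unit PH2 $14,200; Unit 4A $9,600; Unit 5A $14,700; Unit 2A $3,200. Sum = $41,700.
Sum already equals the total — no adjustment.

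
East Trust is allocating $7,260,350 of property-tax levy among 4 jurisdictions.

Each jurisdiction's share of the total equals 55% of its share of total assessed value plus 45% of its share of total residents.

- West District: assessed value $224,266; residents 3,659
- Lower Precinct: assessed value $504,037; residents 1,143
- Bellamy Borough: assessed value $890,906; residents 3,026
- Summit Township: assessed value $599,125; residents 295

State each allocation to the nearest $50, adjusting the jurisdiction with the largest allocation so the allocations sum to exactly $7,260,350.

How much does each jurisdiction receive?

Totals — assessed value 2,218,334, residents 8,123.
Composite weights (55% assessed value + 45% residents): West District 0.2583; Lower Precinct 0.1883; Bellamy Borough 0.3885; Summit Township 0.1649.
Pro-rata amounts: West District 1,875,387.08; Lower Precinct 1,367,036.89; Bellamy Borough 2,820,797.20; Summit Township 1,197,128.82.
At nearest $50: West District $1,875,400; Lower Precinct $1,367,050; Bellamy Borough $2,820,800; Summit Township $1,197,150. Sum = $7,260,400.
Difference $7,260,350 − $7,260,400 = −$50 applied to largest allocation (Bellamy Borough): Bellamy Borough becomes $2,820,750.

West District: $1,875,400; Lower Precinct: $1,367,050; Bellamy Borough: $2,820,750; Summit Township: $1,197,150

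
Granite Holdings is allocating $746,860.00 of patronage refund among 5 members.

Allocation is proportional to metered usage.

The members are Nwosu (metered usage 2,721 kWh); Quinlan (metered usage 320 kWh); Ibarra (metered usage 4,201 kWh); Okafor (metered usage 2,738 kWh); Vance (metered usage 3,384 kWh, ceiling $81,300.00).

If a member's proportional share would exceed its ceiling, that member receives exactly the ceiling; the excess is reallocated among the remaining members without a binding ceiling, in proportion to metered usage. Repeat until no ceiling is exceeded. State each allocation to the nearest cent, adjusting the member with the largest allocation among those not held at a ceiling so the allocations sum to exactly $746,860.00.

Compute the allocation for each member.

Nwosu: $181,461.80 · Quinlan: $21,340.60 · Ibarra: $280,162.08 · Okafor: $182,595.52 · Vance: $81,300.00

Metered usage total: 13,364.
Unconstrained shares: Nwosu 152,065.7034; Quinlan 17,883.5079; Ibarra 234,776.9276; Okafor 153,015.7647; Vance 189,118.0964.
Capped: Vance ($81,300.00); residual $665,560.00 reallocated over remaining metered usage 9,980.
Shares after redistribution: Nwosu 181,461.7996 → $181,461.80; Quinlan 21,340.6012 → $21,340.60; Ibarra 280,162.0802 → $280,162.08; Okafor 182,595.5190 → $182,595.52.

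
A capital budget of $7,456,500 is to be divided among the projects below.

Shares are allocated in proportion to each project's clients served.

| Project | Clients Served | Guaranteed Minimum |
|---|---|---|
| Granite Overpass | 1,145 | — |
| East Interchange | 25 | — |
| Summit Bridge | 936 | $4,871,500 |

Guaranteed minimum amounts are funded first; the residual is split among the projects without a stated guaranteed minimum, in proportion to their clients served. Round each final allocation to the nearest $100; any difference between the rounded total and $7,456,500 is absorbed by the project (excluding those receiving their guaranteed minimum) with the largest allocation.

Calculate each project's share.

Granite Overpass: $2,529,800 · East Interchange: $55,200 · Summit Bridge: $4,871,500

Guaranteed amounts: Summit Bridge $4,871,500. Balance $2,585,000.
Balance split over remaining clients served 1,170: Granite Overpass 2,529,764.96 → $2,529,800; East Interchange 55,235.04 → $55,200.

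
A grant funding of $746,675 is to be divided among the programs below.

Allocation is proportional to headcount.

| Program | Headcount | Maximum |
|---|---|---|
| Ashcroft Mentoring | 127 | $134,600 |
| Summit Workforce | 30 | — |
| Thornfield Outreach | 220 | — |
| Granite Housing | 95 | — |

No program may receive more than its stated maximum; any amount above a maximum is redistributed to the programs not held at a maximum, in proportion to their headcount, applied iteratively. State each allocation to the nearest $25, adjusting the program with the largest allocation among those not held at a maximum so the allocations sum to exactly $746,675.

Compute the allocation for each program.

Headcount total: 472.
Proportional shares (ignoring caps): Ashcroft Mentoring 200,906.20; Summit Workforce 47,458.16; Thornfield Outreach 348,026.48; Granite Housing 150,284.16.
Held at cap: Ashcroft Mentoring ($134,600); remaining pool $612,075 reallocated over remaining headcount 345.
Redistributed shares: Summit Workforce 53,223.91 → $53,225; Thornfield Outreach 390,308.70 → $390,300; Granite Housing 168,542.39 → $168,550.

Ashcroft Mentoring: $134,600 · Summit Workforce: $53,225 · Thornfield Outreach: $390,300 · Granite Housing: $168,550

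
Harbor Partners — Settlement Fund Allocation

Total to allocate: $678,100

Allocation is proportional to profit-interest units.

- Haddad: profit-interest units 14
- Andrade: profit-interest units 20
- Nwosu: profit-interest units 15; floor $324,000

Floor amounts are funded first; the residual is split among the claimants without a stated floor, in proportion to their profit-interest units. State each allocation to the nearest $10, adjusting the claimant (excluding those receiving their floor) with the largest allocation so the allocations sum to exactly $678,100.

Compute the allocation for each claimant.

Guaranteed amounts: Nwosu $324,000. Residual $354,100.
Residual split over remaining profit-interest units 34: Haddad 145,805.88 → $145,810; Andrade 208,294.12 → $208,290.

Haddad: $145,810 · Andrade: $208,290 · Nwosu: $324,000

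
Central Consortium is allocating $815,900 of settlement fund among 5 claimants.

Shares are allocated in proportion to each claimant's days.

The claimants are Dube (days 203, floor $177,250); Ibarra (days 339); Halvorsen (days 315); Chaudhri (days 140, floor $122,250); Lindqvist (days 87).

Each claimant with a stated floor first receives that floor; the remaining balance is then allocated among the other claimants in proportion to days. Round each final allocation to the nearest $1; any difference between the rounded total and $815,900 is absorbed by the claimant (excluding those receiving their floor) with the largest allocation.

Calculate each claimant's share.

Dube: $177,250 | Ibarra: $236,248 | Halvorsen: $219,522 | Chaudhri: $122,250 | Lindqvist: $60,630

Minimums first: Dube $177,250; Chaudhri $122,250. Residual $516,400.
Residual split over remaining days 741: Ibarra 236,247.77 → $236,248; Halvorsen 219,522.27 → $219,522; Lindqvist 60,629.96 → $60,630.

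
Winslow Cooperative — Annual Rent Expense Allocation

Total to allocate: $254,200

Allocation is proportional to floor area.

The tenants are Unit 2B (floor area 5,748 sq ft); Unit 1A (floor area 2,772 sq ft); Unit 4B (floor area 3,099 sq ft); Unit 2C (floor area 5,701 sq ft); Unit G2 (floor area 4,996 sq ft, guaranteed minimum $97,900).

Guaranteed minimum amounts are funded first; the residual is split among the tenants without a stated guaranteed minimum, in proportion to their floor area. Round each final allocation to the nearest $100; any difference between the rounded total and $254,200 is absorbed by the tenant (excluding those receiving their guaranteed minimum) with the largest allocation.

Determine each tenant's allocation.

Unit 2B: $51,900 | Unit 1A: $25,000 | Unit 4B: $28,000 | Unit 2C: $51,400 | Unit G2: $97,900

Minimums first: Unit G2 $97,900. Residual $156,300.
Residual split over remaining floor area 17,320: Unit 2B 51,871.39 → $51,900; Unit 1A 25,015.22 → $25,000; Unit 4B 27,966.15 → $28,000; Unit 2C 51,447.25 → $51,400.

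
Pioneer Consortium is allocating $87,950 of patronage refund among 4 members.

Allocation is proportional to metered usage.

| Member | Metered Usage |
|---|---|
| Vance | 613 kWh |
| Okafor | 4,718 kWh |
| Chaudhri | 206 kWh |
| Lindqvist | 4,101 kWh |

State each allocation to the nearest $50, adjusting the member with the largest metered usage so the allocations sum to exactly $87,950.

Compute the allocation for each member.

Total metered usage = 613 + 4,718 + 206 + 4,101 = 9,638.
Proportional shares: Vance 5,593.83; Okafor 43,053.34; Chaudhri 1,879.82; Lindqvist 37,423.01.
Rounded to nearest $50: Vance $5,600; Okafor $43,050; Chaudhri $1,900; Lindqvist $37,400. Sum = $87,950.
Sum already equals the total — no adjustment.

Vance: $5,600 · Okafor: $43,050 · Chaudhri: $1,900 · Lindqvist: $37,400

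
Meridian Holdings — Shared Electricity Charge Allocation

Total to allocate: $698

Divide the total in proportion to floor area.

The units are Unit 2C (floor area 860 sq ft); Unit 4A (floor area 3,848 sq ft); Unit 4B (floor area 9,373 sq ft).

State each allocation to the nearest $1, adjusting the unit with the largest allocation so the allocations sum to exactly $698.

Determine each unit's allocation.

Unit 2C: $43; Unit 4A: $191; Unit 4B: $464

Total floor area = 14,081.
Unrounded shares: Unit 2C 860/14,081 × $698 = 42.63; Unit 4A 3,848/14,081 × $698 = 190.75; Unit 4B 9,373/14,081 × $698 = 464.62.
Rounded to nearest $1: Unit 2C $43; Unit 4A $191; Unit 4B $465. Sum = $699.
Difference $698 − $699 = −$1 applied to largest allocation (Unit 4B): Unit 4B becomes $464.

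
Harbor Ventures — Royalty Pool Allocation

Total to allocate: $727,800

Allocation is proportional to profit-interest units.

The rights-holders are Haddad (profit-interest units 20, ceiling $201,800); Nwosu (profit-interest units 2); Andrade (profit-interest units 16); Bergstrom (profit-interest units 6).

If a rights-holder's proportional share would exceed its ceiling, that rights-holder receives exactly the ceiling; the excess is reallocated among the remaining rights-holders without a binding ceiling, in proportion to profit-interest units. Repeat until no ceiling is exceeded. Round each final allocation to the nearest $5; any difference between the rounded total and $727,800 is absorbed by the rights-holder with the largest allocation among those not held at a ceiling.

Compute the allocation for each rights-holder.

Sum of profit-interest units: 44.
Unconstrained shares: Haddad 330,818.18; Nwosu 33,081.82; Andrade 264,654.55; Bergstrom 99,245.45.
Capped: Haddad ($201,800); residual $526,000 reallocated over remaining profit-interest units 24.
Remaining shares: Nwosu 43,833.33 → $43,835; Andrade 350,666.67 → $350,665; Bergstrom 131,500.00 → $131,500.

Haddad: $201,800; Nwosu: $43,835; Andrade: $350,665; Bergstrom: $131,500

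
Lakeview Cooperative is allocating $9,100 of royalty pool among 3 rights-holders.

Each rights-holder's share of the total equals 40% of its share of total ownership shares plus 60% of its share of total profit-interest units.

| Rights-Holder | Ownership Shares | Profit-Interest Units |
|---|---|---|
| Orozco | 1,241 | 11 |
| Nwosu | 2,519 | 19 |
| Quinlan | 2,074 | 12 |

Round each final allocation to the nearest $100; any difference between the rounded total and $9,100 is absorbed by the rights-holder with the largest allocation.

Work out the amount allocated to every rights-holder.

Orozco: $2,200 · Nwosu: $4,000 · Quinlan: $2,900

Totals — ownership shares 5,834, profit-interest units 42.
Combined weights (40% ownership shares + 60% profit-interest units): Orozco 0.2422; Nwosu 0.4441; Quinlan 0.3136.
Raw shares: Orozco 2,204.30; Nwosu 4,041.68; Quinlan 2,854.03.
At nearest $100: Orozco $2,200; Nwosu $4,000; Quinlan $2,900. Sum = $9,100.
Rounded total matches; no reconciliation needed.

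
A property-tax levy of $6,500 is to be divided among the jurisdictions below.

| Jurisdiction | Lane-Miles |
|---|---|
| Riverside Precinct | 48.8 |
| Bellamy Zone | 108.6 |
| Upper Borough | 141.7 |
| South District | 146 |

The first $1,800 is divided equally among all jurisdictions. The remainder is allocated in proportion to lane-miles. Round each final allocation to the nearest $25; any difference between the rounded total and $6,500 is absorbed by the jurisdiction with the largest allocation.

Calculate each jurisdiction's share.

Riverside Precinct: $975 · Bellamy Zone: $1,600 · Upper Borough: $1,950 · South District: $1,975

Equal tier: $1,800 ÷ 4 = $450 apiece.
Remainder $4,700 by lane-miles (total 445.1): Riverside Precinct 515.30 → $525; Bellamy Zone 1,146.75 → $1,150; Upper Borough 1,496.27 → $1,500; South District 1,541.68 → $1,550.
Rounding difference −$25 on remainder applied to South District.
Totals: Riverside Precinct $450 + $525 = $975; Bellamy Zone $450 + $1,150 = $1,600; Upper Borough $450 + $1,500 = $1,950; South District $450 + $1,525 = $1,975.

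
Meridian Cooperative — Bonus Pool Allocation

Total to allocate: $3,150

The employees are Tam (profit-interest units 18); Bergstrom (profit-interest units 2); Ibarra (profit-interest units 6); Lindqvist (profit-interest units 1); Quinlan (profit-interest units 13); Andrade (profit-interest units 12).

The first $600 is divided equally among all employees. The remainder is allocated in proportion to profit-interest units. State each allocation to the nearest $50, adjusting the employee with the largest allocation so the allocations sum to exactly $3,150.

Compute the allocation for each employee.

Equal tier: $600 ÷ 6 = $100 apiece.
Remainder $2,550 by profit-interest units (total 52): Tam 882.69 → $900; Bergstrom 98.08 → $100; Ibarra 294.23 → $300; Lindqvist 49.04 → $50; Quinlan 637.50 → $650; Andrade 588.46 → $600.
Rounding difference −$50 on remainder applied to Tam.
Totals: Tam $100 + $850 = $950; Bergstrom $100 + $100 = $200; Ibarra $100 + $300 = $400; Lindqvist $100 + $50 = $150; Quinlan $100 + $650 = $750; Andrade $100 + $600 = $700.

Tam: $950; Bergstrom: $200; Ibarra: $400; Lindqvist: $150; Quinlan: $750; Andrade: $700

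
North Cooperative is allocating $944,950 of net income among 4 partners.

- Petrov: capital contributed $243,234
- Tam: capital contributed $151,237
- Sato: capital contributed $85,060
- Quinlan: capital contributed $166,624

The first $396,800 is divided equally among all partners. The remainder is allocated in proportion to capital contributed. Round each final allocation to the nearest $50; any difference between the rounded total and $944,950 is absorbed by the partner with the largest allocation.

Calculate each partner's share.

First tranche $396,800 split equally: $99,200 each.
Remainder $548,150 by capital contributed (total 646,155): Petrov 206,341.69 → $206,350; Tam 128,298.26 → $128,300; Sato 72,158.60 → $72,150; Quinlan 141,351.45 → $141,350.
Totals: Petrov $99,200 + $206,350 = $305,550; Tam $99,200 + $128,300 = $227,500; Sato $99,200 + $72,150 = $171,350; Quinlan $99,200 + $141,350 = $240,550.

Petrov: $305,550 · Tam: $227,500 · Sato: $171,350 · Quinlan: $240,550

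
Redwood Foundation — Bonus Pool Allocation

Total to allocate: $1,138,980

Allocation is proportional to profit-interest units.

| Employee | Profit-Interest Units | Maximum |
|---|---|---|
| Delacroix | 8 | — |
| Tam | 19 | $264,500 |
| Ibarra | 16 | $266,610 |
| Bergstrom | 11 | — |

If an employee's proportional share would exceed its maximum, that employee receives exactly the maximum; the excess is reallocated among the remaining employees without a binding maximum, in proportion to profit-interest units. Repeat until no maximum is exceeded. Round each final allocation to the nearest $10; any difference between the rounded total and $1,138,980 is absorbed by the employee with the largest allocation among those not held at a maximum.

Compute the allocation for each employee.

Delacroix: $255,950; Tam: $264,500; Ibarra: $266,610; Bergstrom: $351,920

Total profit-interest units = 54.
Pro-rata shares before constraints: Delacroix 168,737.78; Tam 400,752.22; Ibarra 337,475.56; Bergstrom 232,014.44.
Capped: Tam ($264,500), Ibarra ($266,610); balance $607,870 reallocated over remaining profit-interest units 19.
Redistributed shares: Delacroix 255,945.26 → $255,950; Bergstrom 351,924.74 → $351,920.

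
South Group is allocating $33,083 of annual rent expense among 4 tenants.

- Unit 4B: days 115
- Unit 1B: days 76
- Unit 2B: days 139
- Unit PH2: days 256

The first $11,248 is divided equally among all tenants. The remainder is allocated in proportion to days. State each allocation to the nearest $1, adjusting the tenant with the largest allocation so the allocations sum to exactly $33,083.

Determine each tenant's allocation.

Unit 4B: $7,097; Unit 1B: $5,644; Unit 2B: $7,991; Unit PH2: $12,351

$11,248 shared equally gives $2,812 per tenant.
Remainder $21,835 by days (total 586): Unit 4B 4,285.03 → $4,285; Unit 1B 2,831.84 → $2,832; Unit 2B 5,179.29 → $5,179; Unit PH2 9,538.84 → $9,539.
Totals: Unit 4B $2,812 + $4,285 = $7,097; Unit 1B $2,812 + $2,832 = $5,644; Unit 2B $2,812 + $5,179 = $7,991; Unit PH2 $2,812 + $9,539 = $12,351.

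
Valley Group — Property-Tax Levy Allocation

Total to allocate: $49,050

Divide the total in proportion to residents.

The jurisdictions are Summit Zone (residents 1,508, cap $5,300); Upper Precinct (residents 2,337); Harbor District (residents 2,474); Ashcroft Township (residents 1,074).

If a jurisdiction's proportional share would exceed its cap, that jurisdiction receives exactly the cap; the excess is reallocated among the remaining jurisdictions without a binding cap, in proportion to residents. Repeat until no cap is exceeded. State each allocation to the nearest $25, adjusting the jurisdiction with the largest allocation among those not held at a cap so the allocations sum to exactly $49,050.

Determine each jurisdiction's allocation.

Residents total: 7,393.
Pro-rata shares before constraints: Summit Zone 10,005.06; Upper Precinct 15,505.19; Harbor District 16,414.13; Ashcroft Township 7,125.62.
Cap binds for Summit Zone ($5,300); remaining pool $43,750 reallocated over remaining residents 5,885.
Redistributed shares: Upper Precinct 17,373.62 → $17,375; Harbor District 18,392.10 → $18,400; Ashcroft Township 7,984.28 → $7,975.

Summit Zone: $5,300; Upper Precinct: $17,375; Harbor District: $18,400; Ashcroft Township: $7,975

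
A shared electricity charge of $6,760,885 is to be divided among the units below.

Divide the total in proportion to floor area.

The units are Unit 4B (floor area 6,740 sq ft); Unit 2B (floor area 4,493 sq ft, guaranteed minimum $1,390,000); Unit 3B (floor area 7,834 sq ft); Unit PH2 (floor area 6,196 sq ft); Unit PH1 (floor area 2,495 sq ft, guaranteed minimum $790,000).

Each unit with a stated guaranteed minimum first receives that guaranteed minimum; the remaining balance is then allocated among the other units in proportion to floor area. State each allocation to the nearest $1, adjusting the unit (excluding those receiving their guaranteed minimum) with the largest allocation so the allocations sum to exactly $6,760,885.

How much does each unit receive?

Fund the minimums — Unit 2B $1,390,000; Unit PH1 $790,000. Residual $4,580,885.
Residual split over remaining floor area 20,770: Unit 4B 1,486,526.96 → $1,486,527; Unit 3B 1,727,811.90 → $1,727,812; Unit PH2 1,366,546.15 → $1,366,546.

Unit 4B: $1,486,527 · Unit 2B: $1,390,000 · Unit 3B: $1,727,812 · Unit PH2: $1,366,546 · Unit PH1: $790,000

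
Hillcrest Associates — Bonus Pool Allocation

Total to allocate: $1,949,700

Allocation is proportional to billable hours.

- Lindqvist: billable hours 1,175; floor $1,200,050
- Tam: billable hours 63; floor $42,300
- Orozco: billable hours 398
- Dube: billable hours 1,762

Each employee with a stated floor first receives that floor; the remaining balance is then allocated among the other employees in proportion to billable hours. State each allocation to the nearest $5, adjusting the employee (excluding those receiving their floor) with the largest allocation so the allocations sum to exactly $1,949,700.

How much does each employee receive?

Guaranteed amounts: Lindqvist $1,200,050; Tam $42,300. Balance $707,350.
Balance split over remaining billable hours 2,160: Orozco 130,335.79 → $130,335; Dube 577,014.21 → $577,015.

Lindqvist: $1,200,050; Tam: $42,300; Orozco: $130,335; Dube: $577,015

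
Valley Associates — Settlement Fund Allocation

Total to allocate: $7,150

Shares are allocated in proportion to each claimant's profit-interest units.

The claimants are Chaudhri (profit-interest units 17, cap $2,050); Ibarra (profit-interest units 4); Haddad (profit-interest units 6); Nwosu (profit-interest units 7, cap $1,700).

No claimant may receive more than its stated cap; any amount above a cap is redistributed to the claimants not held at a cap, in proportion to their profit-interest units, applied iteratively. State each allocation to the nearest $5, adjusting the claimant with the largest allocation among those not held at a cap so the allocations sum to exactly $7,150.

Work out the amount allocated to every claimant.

Chaudhri: $2,050; Ibarra: $1,360; Haddad: $2,040; Nwosu: $1,700

Combined profit-interest units = 34.
Proportional shares (ignoring caps): Chaudhri 3,575.00; Ibarra 841.18; Haddad 1,261.76; Nwosu 1,472.06.
Cap binds for Chaudhri ($2,050); residual $5,100 reallocated over remaining profit-interest units 17.
Cap binds for Nwosu ($1,700); residual $3,400 reallocated over remaining profit-interest units 10.
Remaining shares: Ibarra 1,360.00 → $1,360; Haddad 2,040.00 → $2,040.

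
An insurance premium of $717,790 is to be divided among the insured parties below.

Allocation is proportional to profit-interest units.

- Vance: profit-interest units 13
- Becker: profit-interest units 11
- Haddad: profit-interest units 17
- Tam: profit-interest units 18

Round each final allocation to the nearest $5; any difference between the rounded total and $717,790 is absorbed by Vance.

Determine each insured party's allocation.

Vance: $158,160 · Becker: $133,825 · Haddad: $206,820 · Tam: $218,985

Combined profit-interest units = 59.
Unrounded shares: Vance 13/59 × $717,790 = 158,157.12; Becker 11/59 × $717,790 = 133,825.25; Haddad 17/59 × $717,790 = 206,820.85; Tam 18/59 × $717,790 = 218,986.78.
Rounded to nearest $5: Vance $158,155; Becker $133,825; Haddad $206,820; Tam $218,985. Sum = $717,785.
Difference $717,790 − $717,785 = +$5 applied to Vance: Vance becomes $158,160.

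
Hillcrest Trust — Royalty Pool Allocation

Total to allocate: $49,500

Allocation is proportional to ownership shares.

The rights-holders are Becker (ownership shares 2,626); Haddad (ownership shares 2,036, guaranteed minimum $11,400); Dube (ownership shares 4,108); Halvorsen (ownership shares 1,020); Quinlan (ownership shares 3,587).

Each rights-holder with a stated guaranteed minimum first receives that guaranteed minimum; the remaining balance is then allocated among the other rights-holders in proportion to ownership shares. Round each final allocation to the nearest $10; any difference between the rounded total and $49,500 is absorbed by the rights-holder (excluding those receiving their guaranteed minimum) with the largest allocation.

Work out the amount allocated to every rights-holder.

Minimums first: Haddad $11,400. Residual $38,100.
Residual split over remaining ownership shares 11,341: Becker 8,822.03 → $8,820; Dube 13,800.79 → $13,800; Halvorsen 3,426.68 → $3,430; Quinlan 12,050.50 → $12,050.

Becker: $8,820 | Haddad: $11,400 | Dube: $13,800 | Halvorsen: $3,430 | Quinlan: $12,050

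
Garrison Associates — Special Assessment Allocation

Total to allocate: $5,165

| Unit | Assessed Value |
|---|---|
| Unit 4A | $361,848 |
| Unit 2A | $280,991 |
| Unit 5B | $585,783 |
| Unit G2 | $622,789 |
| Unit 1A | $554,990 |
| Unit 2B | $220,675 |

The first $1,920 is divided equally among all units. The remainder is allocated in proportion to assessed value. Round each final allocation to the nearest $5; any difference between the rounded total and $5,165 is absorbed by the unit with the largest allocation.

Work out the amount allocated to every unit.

Unit 4A: $765 | Unit 2A: $665 | Unit 5B: $1,045 | Unit G2: $1,090 | Unit 1A: $1,005 | Unit 2B: $595

$1,920 shared equally gives $320 per unit.
Remainder $3,245 by assessed value (total 2,627,076): Unit 4A 446.96 → $445; Unit 2A 347.08 → $345; Unit 5B 723.57 → $725; Unit G2 769.28 → $770; Unit 1A 685.53 → $685; Unit 2B 272.58 → $275.
Totals: Unit 4A $320 + $445 = $765; Unit 2A $320 + $345 = $665; Unit 5B $320 + $725 = $1,045; Unit G2 $320 + $770 = $1,090; Unit 1A $320 + $685 = $1,005; Unit 2B $320 + $275 = $595.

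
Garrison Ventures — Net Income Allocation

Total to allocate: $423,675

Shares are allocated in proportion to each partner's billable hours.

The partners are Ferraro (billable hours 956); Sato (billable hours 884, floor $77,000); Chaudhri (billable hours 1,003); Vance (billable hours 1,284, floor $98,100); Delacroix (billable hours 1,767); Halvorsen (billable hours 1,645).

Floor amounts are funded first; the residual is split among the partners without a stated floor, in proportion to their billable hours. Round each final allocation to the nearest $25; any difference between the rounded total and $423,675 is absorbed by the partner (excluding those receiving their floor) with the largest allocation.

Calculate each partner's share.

Minimums first: Sato $77,000; Vance $98,100. Residual $248,575.
Residual split over remaining billable hours 5,371: Ferraro 44,244.59 → $44,250; Chaudhri 46,419.80 → $46,425; Delacroix 81,778.44 → $81,775; Halvorsen 76,132.17 → $76,125.

Ferraro: $44,250 | Sato: $77,000 | Chaudhri: $46,425 | Vance: $98,100 | Delacroix: $81,775 | Halvorsen: $76,125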